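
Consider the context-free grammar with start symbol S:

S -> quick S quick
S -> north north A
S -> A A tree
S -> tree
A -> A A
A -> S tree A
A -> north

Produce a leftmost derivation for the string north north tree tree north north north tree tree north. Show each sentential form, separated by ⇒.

S ⇒ north north A   [S -> north north A]
north north A ⇒ north north S tree A   [A -> S tree A]
north north S tree A ⇒ north north A A tree tree A   [S -> A A tree]
north north A A tree tree A ⇒ north north A A A tree tree A   [A -> A A]
north north A A A tree tree A ⇒ north north S tree A A A tree tree A   [A -> S tree A]
north north S tree A A A tree tree A ⇒ north north tree tree A A A tree tree A   [S -> tree]
north north tree tree A A A tree tree A ⇒ north north tree tree north A A tree tree A   [A -> north]
north north tree tree north A A tree tree A ⇒ north north tree tree north north A tree tree A   [A -> north]
north north tree tree north north A tree tree A ⇒ north north tree tree north north north tree tree A   [A -> north]
north north tree tree north north north tree tree A ⇒ north north tree tree north north north tree tree north   [A -> north]

S ⇒ north north A ⇒ north north S tree A ⇒ north north A A tree tree A ⇒ north north A A A tree tree A ⇒ north north S tree A A A tree tree A ⇒ north north tree tree A A A tree tree A ⇒ north north tree tree north A A tree tree A ⇒ north north tree tree north north A tree tree A ⇒ north north tree tree north north north tree tree A ⇒ north north tree tree north north north tree tree north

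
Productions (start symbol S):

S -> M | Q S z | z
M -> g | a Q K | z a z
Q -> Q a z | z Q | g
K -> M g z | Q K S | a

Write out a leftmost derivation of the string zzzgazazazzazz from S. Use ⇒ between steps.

S ⇒ QSz   [S -> Q S z]
QSz ⇒ zQSz   [Q -> z Q]
zQSz ⇒ zQazSz   [Q -> Q a z]
zQazSz ⇒ zzQazSz   [Q -> z Q]
zzQazSz ⇒ zzQazazSz   [Q -> Q a z]
zzQazazSz ⇒ zzzQazazSz   [Q -> z Q]
zzzQazazSz ⇒ zzzQazazazSz   [Q -> Q a z]
zzzQazazazSz ⇒ zzzgazazazSz   [Q -> g]
zzzgazazazSz ⇒ zzzgazazazMz   [S -> M]
zzzgazazazMz ⇒ zzzgazazazzazz   [M -> z a z]

S ⇒ QSz ⇒ zQSz ⇒ zQazSz ⇒ zzQazSz ⇒ zzQazazSz ⇒ zzzQazazSz ⇒ zzzQazazazSz ⇒ zzzgazazazSz ⇒ zzzgazazazMz ⇒ zzzgazazazzazz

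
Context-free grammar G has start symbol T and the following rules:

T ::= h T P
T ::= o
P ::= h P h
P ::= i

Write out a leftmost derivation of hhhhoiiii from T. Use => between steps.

T => hTP   [T ::= h T P]
hTP => hhTPP   [T ::= h T P]
hhTPP => hhhTPPP   [T ::= h T P]
hhhTPPP => hhhhTPPPP   [T ::= h T P]
hhhhTPPPP => hhhhoPPPP   [T ::= o]
hhhhoPPPP => hhhhoiPPP   [P ::= i]
hhhhoiPPP => hhhhoiiPP   [P ::= i]
hhhhoiiPP => hhhhoiiiP   [P ::= i]
hhhhoiiiP => hhhhoiiii   [P ::= i]

T => hTP => hhTPP => hhhTPPP => hhhhTPPPP => hhhhoPPPP => hhhhoiPPP => hhhhoiiPP => hhhhoiiiP => hhhhoiiii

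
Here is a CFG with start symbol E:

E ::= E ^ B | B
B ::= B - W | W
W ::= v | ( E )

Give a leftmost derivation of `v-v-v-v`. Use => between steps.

E => B => B-W => B-W-W => B-W-W-W => W-W-W-W => v-W-W-W => v-v-W-W => v-v-v-W => v-v-v-v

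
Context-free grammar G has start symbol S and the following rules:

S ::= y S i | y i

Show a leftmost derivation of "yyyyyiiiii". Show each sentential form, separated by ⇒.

S ⇒ ySi   [S ::= y S i]
ySi ⇒ yySii   [S ::= y S i]
yySii ⇒ yyySiii   [S ::= y S i]
yyySiii ⇒ yyyySiiii   [S ::= y S i]
yyyySiiii ⇒ yyyyyiiiii   [S ::= y i]

S ⇒ ySi ⇒ yySii ⇒ yyySiii ⇒ yyyySiiii ⇒ yyyyyiiiii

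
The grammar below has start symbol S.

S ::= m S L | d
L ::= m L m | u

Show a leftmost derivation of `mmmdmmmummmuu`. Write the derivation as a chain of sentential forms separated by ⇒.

S ⇒ mSL ⇒ mmSLL ⇒ mmmSLLL ⇒ mmmdLLL ⇒ mmmdmLmLL ⇒ mmmdmmLmmLL ⇒ mmmdmmmLmmmLL ⇒ mmmdmmmummmLL ⇒ mmmdmmmummmuL ⇒ mmmdmmmummmuu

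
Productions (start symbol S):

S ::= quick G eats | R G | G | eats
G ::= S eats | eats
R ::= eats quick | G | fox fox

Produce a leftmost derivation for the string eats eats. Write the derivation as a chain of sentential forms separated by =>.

S => G => S eats => eats eats

S => G   [S ::= G]
G => S eats   [G ::= S eats]
S eats => eats eats   [S ::= eats]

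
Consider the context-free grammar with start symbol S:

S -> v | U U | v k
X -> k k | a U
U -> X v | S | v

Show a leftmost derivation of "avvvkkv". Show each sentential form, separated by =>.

S=>UU=>XvU=>aUvU=>avvU=>avvS=>avvUU=>avvvU=>avvvXv=>avvvkkv

S => UU   [S -> U U]
UU => XvU   [U -> X v]
XvU => aUvU   [X -> a U]
aUvU => avvU   [U -> v]
avvU => avvS   [U -> S]
avvS => avvUU   [S -> U U]
avvUU => avvvU   [U -> v]
avvvU => avvvXv   [U -> X v]
avvvXv => avvvkkv   [X -> k k]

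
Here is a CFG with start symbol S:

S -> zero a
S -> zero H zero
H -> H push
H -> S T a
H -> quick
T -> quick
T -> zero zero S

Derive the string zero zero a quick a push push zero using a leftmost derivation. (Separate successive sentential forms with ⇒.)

S ⇒ zero H zero ⇒ zero H push zero ⇒ zero H push push zero ⇒ zero S T a push push zero ⇒ zero zero a T a push push zero ⇒ zero zero a quick a push push zero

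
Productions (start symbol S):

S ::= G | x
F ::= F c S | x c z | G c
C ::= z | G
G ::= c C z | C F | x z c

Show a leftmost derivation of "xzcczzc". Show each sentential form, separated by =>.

S => G   [S ::= G]
G => CF   [G ::= C F]
CF => GF   [C ::= G]
GF => xzcF   [G ::= x z c]
xzcF => xzcGc   [F ::= G c]
xzcGc => xzccCzc   [G ::= c C z]
xzccCzc => xzcczzc   [C ::= z]

S => G => CF => GF => xzcF => xzcGc => xzccCzc => xzcczzc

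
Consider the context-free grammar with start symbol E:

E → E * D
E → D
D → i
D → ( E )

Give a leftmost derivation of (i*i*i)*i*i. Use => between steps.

E=>E*D=>E*D*D=>D*D*D=>(E)*D*D=>(E*D)*D*D=>(E*D*D)*D*D=>(D*D*D)*D*D=>(i*D*D)*D*D=>(i*i*D)*D*D=>(i*i*i)*D*D=>(i*i*i)*i*D=>(i*i*i)*i*i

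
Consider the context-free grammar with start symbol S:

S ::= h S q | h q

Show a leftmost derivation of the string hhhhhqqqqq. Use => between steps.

S => hSq => hhSqq => hhhSqqq => hhhhSqqqq => hhhhhqqqqq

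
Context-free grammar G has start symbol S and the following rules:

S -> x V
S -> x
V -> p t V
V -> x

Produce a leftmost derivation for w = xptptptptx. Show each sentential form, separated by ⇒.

S⇒xV⇒xptV⇒xptptV⇒xptptptV⇒xptptptptV⇒xptptptptx

S ⇒ xV   [S -> x V]
xV ⇒ xptV   [V -> p t V]
xptV ⇒ xptptV   [V -> p t V]
xptptV ⇒ xptptptV   [V -> p t V]
xptptptV ⇒ xptptptptV   [V -> p t V]
xptptptptV ⇒ xptptptptx   [V -> x]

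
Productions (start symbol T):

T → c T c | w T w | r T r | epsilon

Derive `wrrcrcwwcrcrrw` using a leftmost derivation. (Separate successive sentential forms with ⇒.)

T ⇒ wTw ⇒ wrTrw ⇒ wrrTrrw ⇒ wrrcTcrrw ⇒ wrrcrTrcrrw ⇒ wrrcrcTcrcrrw ⇒ wrrcrcwTwcrcrrw ⇒ wrrcrcwwcrcrrw

T ⇒ wTw   [T → w T w]
wTw ⇒ wrTrw   [T → r T r]
wrTrw ⇒ wrrTrrw   [T → r T r]
wrrTrrw ⇒ wrrcTcrrw   [T → c T c]
wrrcTcrrw ⇒ wrrcrTrcrrw   [T → r T r]
wrrcrTrcrrw ⇒ wrrcrcTcrcrrw   [T → c T c]
wrrcrcTcrcrrw ⇒ wrrcrcwTwcrcrrw   [T → w T w]
wrrcrcwTwcrcrrw ⇒ wrrcrcwwcrcrrw   [T → epsilon]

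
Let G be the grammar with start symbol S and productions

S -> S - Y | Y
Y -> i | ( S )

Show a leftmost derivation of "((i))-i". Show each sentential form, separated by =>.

S => S-Y => Y-Y => (S)-Y => (Y)-Y => ((S))-Y => ((Y))-Y => ((i))-Y => ((i))-i

S => S-Y   [S -> S - Y]
S-Y => Y-Y   [S -> Y]
Y-Y => (S)-Y   [Y -> ( S )]
(S)-Y => (Y)-Y   [S -> Y]
(Y)-Y => ((S))-Y   [Y -> ( S )]
((S))-Y => ((Y))-Y   [S -> Y]
((Y))-Y => ((i))-Y   [Y -> i]
((i))-Y => ((i))-i   [Y -> i]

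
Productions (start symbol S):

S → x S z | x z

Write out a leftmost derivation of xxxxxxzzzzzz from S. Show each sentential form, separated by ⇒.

S ⇒ xSz ⇒ xxSzz ⇒ xxxSzzz ⇒ xxxxSzzzz ⇒ xxxxxSzzzzz ⇒ xxxxxxzzzzzz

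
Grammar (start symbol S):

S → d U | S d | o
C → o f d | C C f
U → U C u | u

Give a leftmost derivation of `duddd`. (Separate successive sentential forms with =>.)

S => Sd => Sdd => Sddd => dUddd => duddd

S => Sd   [S → S d]
Sd => Sdd   [S → S d]
Sdd => Sddd   [S → S d]
Sddd => dUddd   [S → d U]
dUddd => duddd   [U → u]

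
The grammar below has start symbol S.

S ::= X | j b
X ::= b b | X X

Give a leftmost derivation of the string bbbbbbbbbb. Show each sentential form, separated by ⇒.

S⇒X⇒XX⇒XXX⇒XXXX⇒XXXXX⇒bbXXXX⇒bbbbXXX⇒bbbbbbXX⇒bbbbbbbbX⇒bbbbbbbbbb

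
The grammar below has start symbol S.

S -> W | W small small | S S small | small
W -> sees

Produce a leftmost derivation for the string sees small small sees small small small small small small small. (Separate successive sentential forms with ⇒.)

S ⇒ S S small ⇒ S S small S small ⇒ W small small S small S small ⇒ sees small small S small S small ⇒ sees small small W small small small S small ⇒ sees small small sees small small small S small ⇒ sees small small sees small small small S S small small ⇒ sees small small sees small small small small S small small ⇒ sees small small sees small small small small small small small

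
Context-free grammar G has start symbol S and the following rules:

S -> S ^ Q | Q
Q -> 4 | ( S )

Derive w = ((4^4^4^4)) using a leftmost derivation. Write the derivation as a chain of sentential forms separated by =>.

S=>Q=>(S)=>(Q)=>((S))=>((S^Q))=>((S^Q^Q))=>((S^Q^Q^Q))=>((Q^Q^Q^Q))=>((4^Q^Q^Q))=>((4^4^Q^Q))=>((4^4^4^Q))=>((4^4^4^4))

S => Q   [S -> Q]
Q => (S)   [Q -> ( S )]
(S) => (Q)   [S -> Q]
(Q) => ((S))   [Q -> ( S )]
((S)) => ((S^Q))   [S -> S ^ Q]
((S^Q)) => ((S^Q^Q))   [S -> S ^ Q]
((S^Q^Q)) => ((S^Q^Q^Q))   [S -> S ^ Q]
((S^Q^Q^Q)) => ((Q^Q^Q^Q))   [S -> Q]
((Q^Q^Q^Q)) => ((4^Q^Q^Q))   [Q -> 4]
((4^Q^Q^Q)) => ((4^4^Q^Q))   [Q -> 4]
((4^4^Q^Q)) => ((4^4^4^Q))   [Q -> 4]
((4^4^4^Q)) => ((4^4^4^4))   [Q -> 4]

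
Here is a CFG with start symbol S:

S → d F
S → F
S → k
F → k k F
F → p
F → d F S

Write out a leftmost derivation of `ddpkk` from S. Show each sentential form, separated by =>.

S => F   [S → F]
F => dFS   [F → d F S]
dFS => ddFSS   [F → d F S]
ddFSS => ddpSS   [F → p]
ddpSS => ddpkS   [S → k]
ddpkS => ddpkk   [S → k]

S => F => dFS => ddFSS => ddpSS => ddpkS => ddpkk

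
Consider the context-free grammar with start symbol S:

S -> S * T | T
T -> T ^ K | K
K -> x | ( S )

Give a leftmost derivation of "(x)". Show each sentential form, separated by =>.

S => T => K => (S) => (T) => (K) => (x)

S => T   [S -> T]
T => K   [T -> K]
K => (S)   [K -> ( S )]
(S) => (T)   [S -> T]
(T) => (K)   [T -> K]
(K) => (x)   [K -> x]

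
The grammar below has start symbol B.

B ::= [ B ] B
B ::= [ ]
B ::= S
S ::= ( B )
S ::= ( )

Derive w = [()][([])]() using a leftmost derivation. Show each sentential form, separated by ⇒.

B ⇒ [B]B ⇒ [S]B ⇒ [()]B ⇒ [()][B]B ⇒ [()][S]B ⇒ [()][(B)]B ⇒ [()][([])]B ⇒ [()][([])]S ⇒ [()][([])]()

B ⇒ [B]B   [B ::= [ B ] B]
[B]B ⇒ [S]B   [B ::= S]
[S]B ⇒ [()]B   [S ::= ( )]
[()]B ⇒ [()][B]B   [B ::= [ B ] B]
[()][B]B ⇒ [()][S]B   [B ::= S]
[()][S]B ⇒ [()][(B)]B   [S ::= ( B )]
[()][(B)]B ⇒ [()][([])]B   [B ::= [ ]]
[()][([])]B ⇒ [()][([])]S   [B ::= S]
[()][([])]S ⇒ [()][([])]()   [S ::= ( )]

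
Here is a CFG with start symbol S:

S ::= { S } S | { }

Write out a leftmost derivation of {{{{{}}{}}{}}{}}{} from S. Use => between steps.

S => {S}S   [S ::= { S } S]
{S}S => {{S}S}S   [S ::= { S } S]
{{S}S}S => {{{S}S}S}S   [S ::= { S } S]
{{{S}S}S}S => {{{{S}S}S}S}S   [S ::= { S } S]
{{{{S}S}S}S}S => {{{{{}}S}S}S}S   [S ::= { }]
{{{{{}}S}S}S}S => {{{{{}}{}}S}S}S   [S ::= { }]
{{{{{}}{}}S}S}S => {{{{{}}{}}{}}S}S   [S ::= { }]
{{{{{}}{}}{}}S}S => {{{{{}}{}}{}}{}}S   [S ::= { }]
{{{{{}}{}}{}}{}}S => {{{{{}}{}}{}}{}}{}   [S ::= { }]

S => {S}S => {{S}S}S => {{{S}S}S}S => {{{{S}S}S}S}S => {{{{{}}S}S}S}S => {{{{{}}{}}S}S}S => {{{{{}}{}}{}}S}S => {{{{{}}{}}{}}{}}S => {{{{{}}{}}{}}{}}{}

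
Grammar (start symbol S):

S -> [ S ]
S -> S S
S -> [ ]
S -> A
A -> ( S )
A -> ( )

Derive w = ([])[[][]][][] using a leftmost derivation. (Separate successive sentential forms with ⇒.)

S ⇒ SS ⇒ SSS ⇒ ASS ⇒ (S)SS ⇒ ([])SS ⇒ ([])SSS ⇒ ([])[S]SS ⇒ ([])[SS]SS ⇒ ([])[[]S]SS ⇒ ([])[[][]]SS ⇒ ([])[[][]][]S ⇒ ([])[[][]][][]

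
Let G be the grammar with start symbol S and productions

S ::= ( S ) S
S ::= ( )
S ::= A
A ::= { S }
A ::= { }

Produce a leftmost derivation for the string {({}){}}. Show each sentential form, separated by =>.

S => A   [S ::= A]
A => {S}   [A ::= { S }]
{S} => {(S)S}   [S ::= ( S ) S]
{(S)S} => {(A)S}   [S ::= A]
{(A)S} => {({})S}   [A ::= { }]
{({})S} => {({})A}   [S ::= A]
{({})A} => {({}){}}   [A ::= { }]

S=>A=>{S}=>{(S)S}=>{(A)S}=>{({})S}=>{({})A}=>{({}){}}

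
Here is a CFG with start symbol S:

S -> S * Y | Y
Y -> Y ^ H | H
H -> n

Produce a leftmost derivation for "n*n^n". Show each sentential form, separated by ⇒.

S ⇒ S*Y ⇒ Y*Y ⇒ H*Y ⇒ n*Y ⇒ n*Y^H ⇒ n*H^H ⇒ n*n^H ⇒ n*n^n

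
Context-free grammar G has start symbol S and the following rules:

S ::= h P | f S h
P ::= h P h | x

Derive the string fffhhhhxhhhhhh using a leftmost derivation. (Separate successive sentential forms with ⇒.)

S ⇒ fSh   [S ::= f S h]
fSh ⇒ ffShh   [S ::= f S h]
ffShh ⇒ fffShhh   [S ::= f S h]
fffShhh ⇒ fffhPhhh   [S ::= h P]
fffhPhhh ⇒ fffhhPhhhh   [P ::= h P h]
fffhhPhhhh ⇒ fffhhhPhhhhh   [P ::= h P h]
fffhhhPhhhhh ⇒ fffhhhhPhhhhhh   [P ::= h P h]
fffhhhhPhhhhhh ⇒ fffhhhhxhhhhhh   [P ::= x]

S ⇒ fSh ⇒ ffShh ⇒ fffShhh ⇒ fffhPhhh ⇒ fffhhPhhhh ⇒ fffhhhPhhhhh ⇒ fffhhhhPhhhhhh ⇒ fffhhhhxhhhhhh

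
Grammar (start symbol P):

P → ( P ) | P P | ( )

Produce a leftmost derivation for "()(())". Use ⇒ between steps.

P ⇒ PP ⇒ ()P ⇒ ()(P) ⇒ ()(())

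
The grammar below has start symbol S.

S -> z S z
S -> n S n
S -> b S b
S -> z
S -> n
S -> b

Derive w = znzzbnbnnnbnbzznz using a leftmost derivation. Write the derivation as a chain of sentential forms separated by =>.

S => zSz => znSnz => znzSznz => znzzSzznz => znzzbSbzznz => znzzbnSnbzznz => znzzbnbSbnbzznz => znzzbnbnSnbnbzznz => znzzbnbnnnbnbzznz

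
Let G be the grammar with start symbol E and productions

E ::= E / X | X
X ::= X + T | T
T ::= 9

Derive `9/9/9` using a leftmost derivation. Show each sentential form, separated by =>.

E => E/X => E/X/X => X/X/X => T/X/X => 9/X/X => 9/T/X => 9/9/X => 9/9/T => 9/9/9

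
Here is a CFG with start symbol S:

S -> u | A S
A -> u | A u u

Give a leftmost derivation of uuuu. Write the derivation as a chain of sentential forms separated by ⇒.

S ⇒ AS   [S -> A S]
AS ⇒ AuuS   [A -> A u u]
AuuS ⇒ uuuS   [A -> u]
uuuS ⇒ uuuu   [S -> u]

S⇒AS⇒AuuS⇒uuuS⇒uuuu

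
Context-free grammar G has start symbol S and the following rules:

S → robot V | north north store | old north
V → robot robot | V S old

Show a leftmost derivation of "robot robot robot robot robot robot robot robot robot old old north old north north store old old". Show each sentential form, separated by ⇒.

S ⇒ robot V   [S → robot V]
robot V ⇒ robot V S old   [V → V S old]
robot V S old ⇒ robot robot robot S old   [V → robot robot]
robot robot robot S old ⇒ robot robot robot robot V old   [S → robot V]
robot robot robot robot V old ⇒ robot robot robot robot V S old old   [V → V S old]
robot robot robot robot V S old old ⇒ robot robot robot robot V S old S old old   [V → V S old]
robot robot robot robot V S old S old old ⇒ robot robot robot robot V S old S old S old old   [V → V S old]
robot robot robot robot V S old S old S old old ⇒ robot robot robot robot robot robot S old S old S old old   [V → robot robot]
robot robot robot robot robot robot S old S old S old old ⇒ robot robot robot robot robot robot robot V old S old S old old   [S → robot V]
robot robot robot robot robot robot robot V old S old S old old ⇒ robot robot robot robot robot robot robot robot robot old S old S old old   [V → robot robot]
robot robot robot robot robot robot robot robot robot old S old S old old ⇒ robot robot robot robot robot robot robot robot robot old old north old S old old   [S → old north]
robot robot robot robot robot robot robot robot robot old old north old S old old ⇒ robot robot robot robot robot robot robot robot robot old old north old north north store old old   [S → north north store]

S ⇒ robot V ⇒ robot V S old ⇒ robot robot robot S old ⇒ robot robot robot robot V old ⇒ robot robot robot robot V S old old ⇒ robot robot robot robot V S old S old old ⇒ robot robot robot robot V S old S old S old old ⇒ robot robot robot robot robot robot S old S old S old old ⇒ robot robot robot robot robot robot robot V old S old S old old ⇒ robot robot robot robot robot robot robot robot robot old S old S old old ⇒ robot robot robot robot robot robot robot robot robot old old north old S old old ⇒ robot robot robot robot robot robot robot robot robot old old north old north north store old old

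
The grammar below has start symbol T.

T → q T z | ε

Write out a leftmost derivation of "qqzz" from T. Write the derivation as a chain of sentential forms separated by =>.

T=>qTz=>qqTzz=>qqzz

T => qTz   [T → q T z]
qTz => qqTzz   [T → q T z]
qqTzz => qqzz   [T → ε]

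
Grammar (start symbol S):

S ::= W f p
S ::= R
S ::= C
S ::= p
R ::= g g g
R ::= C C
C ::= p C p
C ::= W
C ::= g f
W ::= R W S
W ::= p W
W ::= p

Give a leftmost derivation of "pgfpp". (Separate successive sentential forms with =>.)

S => C => W => RWS => CCWS => WCWS => pCWS => pgfWS => pgfpS => pgfpp

S => C   [S ::= C]
C => W   [C ::= W]
W => RWS   [W ::= R W S]
RWS => CCWS   [R ::= C C]
CCWS => WCWS   [C ::= W]
WCWS => pCWS   [W ::= p]
pCWS => pgfWS   [C ::= g f]
pgfWS => pgfpS   [W ::= p]
pgfpS => pgfpp   [S ::= p]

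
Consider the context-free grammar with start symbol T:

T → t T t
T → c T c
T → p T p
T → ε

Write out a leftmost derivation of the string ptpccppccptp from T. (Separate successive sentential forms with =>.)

T => pTp => ptTtp => ptpTptp => ptpcTcptp => ptpccTccptp => ptpccpTpccptp => ptpccppccptp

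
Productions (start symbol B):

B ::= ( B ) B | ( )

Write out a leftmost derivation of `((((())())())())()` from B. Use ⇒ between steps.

B ⇒ (B)B   [B ::= ( B ) B]
(B)B ⇒ ((B)B)B   [B ::= ( B ) B]
((B)B)B ⇒ (((B)B)B)B   [B ::= ( B ) B]
(((B)B)B)B ⇒ ((((B)B)B)B)B   [B ::= ( B ) B]
((((B)B)B)B)B ⇒ ((((())B)B)B)B   [B ::= ( )]
((((())B)B)B)B ⇒ ((((())())B)B)B   [B ::= ( )]
((((())())B)B)B ⇒ ((((())())())B)B   [B ::= ( )]
((((())())())B)B ⇒ ((((())())())())B   [B ::= ( )]
((((())())())())B ⇒ ((((())())())())()   [B ::= ( )]

B ⇒ (B)B ⇒ ((B)B)B ⇒ (((B)B)B)B ⇒ ((((B)B)B)B)B ⇒ ((((())B)B)B)B ⇒ ((((())())B)B)B ⇒ ((((())())())B)B ⇒ ((((())())())())B ⇒ ((((())())())())()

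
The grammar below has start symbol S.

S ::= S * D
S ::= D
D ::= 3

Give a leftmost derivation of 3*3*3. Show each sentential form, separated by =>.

S => S*D   [S ::= S * D]
S*D => S*D*D   [S ::= S * D]
S*D*D => D*D*D   [S ::= D]
D*D*D => 3*D*D   [D ::= 3]
3*D*D => 3*3*D   [D ::= 3]
3*3*D => 3*3*3   [D ::= 3]

S=>S*D=>S*D*D=>D*D*D=>3*D*D=>3*3*D=>3*3*3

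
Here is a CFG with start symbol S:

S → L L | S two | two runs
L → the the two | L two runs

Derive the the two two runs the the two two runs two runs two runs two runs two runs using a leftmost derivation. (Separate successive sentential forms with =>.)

S => L L => L two runs L => the the two two runs L => the the two two runs L two runs => the the two two runs L two runs two runs => the the two two runs L two runs two runs two runs => the the two two runs L two runs two runs two runs two runs => the the two two runs L two runs two runs two runs two runs two runs => the the two two runs the the two two runs two runs two runs two runs two runs

S => L L   [S → L L]
L L => L two runs L   [L → L two runs]
L two runs L => the the two two runs L   [L → the the two]
the the two two runs L => the the two two runs L two runs   [L → L two runs]
the the two two runs L two runs => the the two two runs L two runs two runs   [L → L two runs]
the the two two runs L two runs two runs => the the two two runs L two runs two runs two runs   [L → L two runs]
the the two two runs L two runs two runs two runs => the the two two runs L two runs two runs two runs two runs   [L → L two runs]
the the two two runs L two runs two runs two runs two runs => the the two two runs L two runs two runs two runs two runs two runs   [L → L two runs]
the the two two runs L two runs two runs two runs two runs two runs => the the two two runs the the two two runs two runs two runs two runs two runs   [L → the the two]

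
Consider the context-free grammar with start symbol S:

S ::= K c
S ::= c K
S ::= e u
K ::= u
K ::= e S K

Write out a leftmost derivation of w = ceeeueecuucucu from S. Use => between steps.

S=>cK=>ceSK=>ceKcK=>ceeSKcK=>ceeeuKcK=>ceeeueSKcK=>ceeeueKcKcK=>ceeeueeSKcKcK=>ceeeueecKKcKcK=>ceeeueecuKcKcK=>ceeeueecuucKcK=>ceeeueecuucucK=>ceeeueecuucucu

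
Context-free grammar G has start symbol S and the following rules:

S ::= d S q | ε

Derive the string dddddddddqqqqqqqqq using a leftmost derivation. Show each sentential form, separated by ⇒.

S ⇒ dSq ⇒ ddSqq ⇒ dddSqqq ⇒ ddddSqqqq ⇒ dddddSqqqqq ⇒ ddddddSqqqqqq ⇒ dddddddSqqqqqqq ⇒ ddddddddSqqqqqqqq ⇒ dddddddddSqqqqqqqqq ⇒ dddddddddqqqqqqqqq

S ⇒ dSq   [S ::= d S q]
dSq ⇒ ddSqq   [S ::= d S q]
ddSqq ⇒ dddSqqq   [S ::= d S q]
dddSqqq ⇒ ddddSqqqq   [S ::= d S q]
ddddSqqqq ⇒ dddddSqqqqq   [S ::= d S q]
dddddSqqqqq ⇒ ddddddSqqqqqq   [S ::= d S q]
ddddddSqqqqqq ⇒ dddddddSqqqqqqq   [S ::= d S q]
dddddddSqqqqqqq ⇒ ddddddddSqqqqqqqq   [S ::= d S q]
ddddddddSqqqqqqqq ⇒ dddddddddSqqqqqqqqq   [S ::= d S q]
dddddddddSqqqqqqqqq ⇒ dddddddddqqqqqqqqq   [S ::= ε]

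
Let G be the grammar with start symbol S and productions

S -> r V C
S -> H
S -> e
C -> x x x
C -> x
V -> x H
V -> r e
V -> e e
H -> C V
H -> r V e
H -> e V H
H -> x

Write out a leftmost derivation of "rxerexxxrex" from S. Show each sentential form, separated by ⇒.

S⇒rVC⇒rxHC⇒rxeVHC⇒rxereHC⇒rxereCVC⇒rxerexxxVC⇒rxerexxxreC⇒rxerexxxrex

S ⇒ rVC   [S -> r V C]
rVC ⇒ rxHC   [V -> x H]
rxHC ⇒ rxeVHC   [H -> e V H]
rxeVHC ⇒ rxereHC   [V -> r e]
rxereHC ⇒ rxereCVC   [H -> C V]
rxereCVC ⇒ rxerexxxVC   [C -> x x x]
rxerexxxVC ⇒ rxerexxxreC   [V -> r e]
rxerexxxreC ⇒ rxerexxxrex   [C -> x]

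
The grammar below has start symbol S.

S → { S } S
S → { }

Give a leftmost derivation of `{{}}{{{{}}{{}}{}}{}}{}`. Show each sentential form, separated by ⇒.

S ⇒ {S}S   [S → { S } S]
{S}S ⇒ {{}}S   [S → { }]
{{}}S ⇒ {{}}{S}S   [S → { S } S]
{{}}{S}S ⇒ {{}}{{S}S}S   [S → { S } S]
{{}}{{S}S}S ⇒ {{}}{{{S}S}S}S   [S → { S } S]
{{}}{{{S}S}S}S ⇒ {{}}{{{{}}S}S}S   [S → { }]
{{}}{{{{}}S}S}S ⇒ {{}}{{{{}}{S}S}S}S   [S → { S } S]
{{}}{{{{}}{S}S}S}S ⇒ {{}}{{{{}}{{}}S}S}S   [S → { }]
{{}}{{{{}}{{}}S}S}S ⇒ {{}}{{{{}}{{}}{}}S}S   [S → { }]
{{}}{{{{}}{{}}{}}S}S ⇒ {{}}{{{{}}{{}}{}}{}}S   [S → { }]
{{}}{{{{}}{{}}{}}{}}S ⇒ {{}}{{{{}}{{}}{}}{}}{}   [S → { }]

S ⇒ {S}S ⇒ {{}}S ⇒ {{}}{S}S ⇒ {{}}{{S}S}S ⇒ {{}}{{{S}S}S}S ⇒ {{}}{{{{}}S}S}S ⇒ {{}}{{{{}}{S}S}S}S ⇒ {{}}{{{{}}{{}}S}S}S ⇒ {{}}{{{{}}{{}}{}}S}S ⇒ {{}}{{{{}}{{}}{}}{}}S ⇒ {{}}{{{{}}{{}}{}}{}}{}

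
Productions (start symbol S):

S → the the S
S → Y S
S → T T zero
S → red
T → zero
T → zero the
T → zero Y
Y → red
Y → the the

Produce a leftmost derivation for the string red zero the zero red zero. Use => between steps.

S => Y S   [S → Y S]
Y S => red S   [Y → red]
red S => red T T zero   [S → T T zero]
red T T zero => red zero the T zero   [T → zero the]
red zero the T zero => red zero the zero Y zero   [T → zero Y]
red zero the zero Y zero => red zero the zero red zero   [Y → red]

S => Y S => red S => red T T zero => red zero the T zero => red zero the zero Y zero => red zero the zero red zero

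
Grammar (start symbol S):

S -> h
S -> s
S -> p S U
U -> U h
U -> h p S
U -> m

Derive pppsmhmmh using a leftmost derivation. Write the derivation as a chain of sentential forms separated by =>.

S => pSU => ppSUU => pppSUUU => pppsUUU => pppsUhUU => pppsmhUU => pppsmhmU => pppsmhmUh => pppsmhmmh

S => pSU   [S -> p S U]
pSU => ppSUU   [S -> p S U]
ppSUU => pppSUUU   [S -> p S U]
pppSUUU => pppsUUU   [S -> s]
pppsUUU => pppsUhUU   [U -> U h]
pppsUhUU => pppsmhUU   [U -> m]
pppsmhUU => pppsmhmU   [U -> m]
pppsmhmU => pppsmhmUh   [U -> U h]
pppsmhmUh => pppsmhmmh   [U -> m]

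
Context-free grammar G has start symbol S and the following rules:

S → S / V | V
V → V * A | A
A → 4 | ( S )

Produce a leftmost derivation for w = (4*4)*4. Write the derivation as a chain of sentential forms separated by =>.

S => V => V*A => A*A => (S)*A => (V)*A => (V*A)*A => (A*A)*A => (4*A)*A => (4*4)*A => (4*4)*4

S => V   [S → V]
V => V*A   [V → V * A]
V*A => A*A   [V → A]
A*A => (S)*A   [A → ( S )]
(S)*A => (V)*A   [S → V]
(V)*A => (V*A)*A   [V → V * A]
(V*A)*A => (A*A)*A   [V → A]
(A*A)*A => (4*A)*A   [A → 4]
(4*A)*A => (4*4)*A   [A → 4]
(4*4)*A => (4*4)*4   [A → 4]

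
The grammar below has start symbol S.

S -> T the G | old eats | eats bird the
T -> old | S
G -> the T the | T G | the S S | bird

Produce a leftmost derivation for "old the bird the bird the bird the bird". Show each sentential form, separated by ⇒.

S ⇒ T the G   [S -> T the G]
T the G ⇒ S the G   [T -> S]
S the G ⇒ T the G the G   [S -> T the G]
T the G the G ⇒ S the G the G   [T -> S]
S the G the G ⇒ T the G the G the G   [S -> T the G]
T the G the G the G ⇒ S the G the G the G   [T -> S]
S the G the G the G ⇒ T the G the G the G the G   [S -> T the G]
T the G the G the G the G ⇒ old the G the G the G the G   [T -> old]
old the G the G the G the G ⇒ old the bird the G the G the G   [G -> bird]
old the bird the G the G the G ⇒ old the bird the bird the G the G   [G -> bird]
old the bird the bird the G the G ⇒ old the bird the bird the bird the G   [G -> bird]
old the bird the bird the bird the G ⇒ old the bird the bird the bird the bird   [G -> bird]

S ⇒ T the G ⇒ S the G ⇒ T the G the G ⇒ S the G the G ⇒ T the G the G the G ⇒ S the G the G the G ⇒ T the G the G the G the G ⇒ old the G the G the G the G ⇒ old the bird the G the G the G ⇒ old the bird the bird the G the G ⇒ old the bird the bird the bird the G ⇒ old the bird the bird the bird the bird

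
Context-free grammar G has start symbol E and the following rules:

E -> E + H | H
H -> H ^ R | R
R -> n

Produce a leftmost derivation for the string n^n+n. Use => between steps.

E => E+H => H+H => H^R+H => R^R+H => n^R+H => n^n+H => n^n+R => n^n+n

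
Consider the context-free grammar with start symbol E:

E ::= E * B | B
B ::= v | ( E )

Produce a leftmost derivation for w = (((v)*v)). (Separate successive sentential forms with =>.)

E => B   [E ::= B]
B => (E)   [B ::= ( E )]
(E) => (B)   [E ::= B]
(B) => ((E))   [B ::= ( E )]
((E)) => ((E*B))   [E ::= E * B]
((E*B)) => ((B*B))   [E ::= B]
((B*B)) => (((E)*B))   [B ::= ( E )]
(((E)*B)) => (((B)*B))   [E ::= B]
(((B)*B)) => (((v)*B))   [B ::= v]
(((v)*B)) => (((v)*v))   [B ::= v]

E=>B=>(E)=>(B)=>((E))=>((E*B))=>((B*B))=>(((E)*B))=>(((B)*B))=>(((v)*B))=>(((v)*v))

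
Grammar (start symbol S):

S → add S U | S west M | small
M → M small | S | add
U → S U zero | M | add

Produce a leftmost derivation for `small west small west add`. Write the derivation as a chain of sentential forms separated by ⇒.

S ⇒ S west M ⇒ small west M ⇒ small west S ⇒ small west S west M ⇒ small west small west M ⇒ small west small west add

S ⇒ S west M   [S → S west M]
S west M ⇒ small west M   [S → small]
small west M ⇒ small west S   [M → S]
small west S ⇒ small west S west M   [S → S west M]
small west S west M ⇒ small west small west M   [S → small]
small west small west M ⇒ small west small west add   [M → add]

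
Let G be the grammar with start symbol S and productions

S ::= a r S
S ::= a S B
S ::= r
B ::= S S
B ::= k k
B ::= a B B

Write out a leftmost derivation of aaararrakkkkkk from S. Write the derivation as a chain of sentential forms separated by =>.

S => aSB   [S ::= a S B]
aSB => aaSBB   [S ::= a S B]
aaSBB => aaarSBB   [S ::= a r S]
aaarSBB => aaararSBB   [S ::= a r S]
aaararSBB => aaararrBB   [S ::= r]
aaararrBB => aaararraBBB   [B ::= a B B]
aaararraBBB => aaararrakkBB   [B ::= k k]
aaararrakkBB => aaararrakkkkB   [B ::= k k]
aaararrakkkkB => aaararrakkkkkk   [B ::= k k]

S => aSB => aaSBB => aaarSBB => aaararSBB => aaararrBB => aaararraBBB => aaararrakkBB => aaararrakkkkB => aaararrakkkkkk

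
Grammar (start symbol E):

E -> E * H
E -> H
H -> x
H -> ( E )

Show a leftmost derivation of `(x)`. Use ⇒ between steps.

E ⇒ H   [E -> H]
H ⇒ (E)   [H -> ( E )]
(E) ⇒ (H)   [E -> H]
(H) ⇒ (x)   [H -> x]

E ⇒ H ⇒ (E) ⇒ (H) ⇒ (x)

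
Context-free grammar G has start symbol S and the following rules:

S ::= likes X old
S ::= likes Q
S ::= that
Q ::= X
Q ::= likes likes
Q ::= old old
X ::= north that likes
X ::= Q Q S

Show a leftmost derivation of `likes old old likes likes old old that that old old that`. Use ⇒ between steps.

S ⇒ likes Q ⇒ likes X ⇒ likes Q Q S ⇒ likes X Q S ⇒ likes Q Q S Q S ⇒ likes old old Q S Q S ⇒ likes old old X S Q S ⇒ likes old old Q Q S S Q S ⇒ likes old old likes likes Q S S Q S ⇒ likes old old likes likes old old S S Q S ⇒ likes old old likes likes old old that S Q S ⇒ likes old old likes likes old old that that Q S ⇒ likes old old likes likes old old that that old old S ⇒ likes old old likes likes old old that that old old that

S ⇒ likes Q   [S ::= likes Q]
likes Q ⇒ likes X   [Q ::= X]
likes X ⇒ likes Q Q S   [X ::= Q Q S]
likes Q Q S ⇒ likes X Q S   [Q ::= X]
likes X Q S ⇒ likes Q Q S Q S   [X ::= Q Q S]
likes Q Q S Q S ⇒ likes old old Q S Q S   [Q ::= old old]
likes old old Q S Q S ⇒ likes old old X S Q S   [Q ::= X]
likes old old X S Q S ⇒ likes old old Q Q S S Q S   [X ::= Q Q S]
likes old old Q Q S S Q S ⇒ likes old old likes likes Q S S Q S   [Q ::= likes likes]
likes old old likes likes Q S S Q S ⇒ likes old old likes likes old old S S Q S   [Q ::= old old]
likes old old likes likes old old S S Q S ⇒ likes old old likes likes old old that S Q S   [S ::= that]
likes old old likes likes old old that S Q S ⇒ likes old old likes likes old old that that Q S   [S ::= that]
likes old old likes likes old old that that Q S ⇒ likes old old likes likes old old that that old old S   [Q ::= old old]
likes old old likes likes old old that that old old S ⇒ likes old old likes likes old old that that old old that   [S ::= that]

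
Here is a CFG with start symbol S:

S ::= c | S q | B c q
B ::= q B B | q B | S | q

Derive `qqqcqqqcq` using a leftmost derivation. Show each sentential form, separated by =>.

S => Bcq => qBBcq => qqBBBcq => qqqBBBBcq => qqqSBBBcq => qqqcBBBcq => qqqcqBBcq => qqqcqqBcq => qqqcqqqcq

S => Bcq   [S ::= B c q]
Bcq => qBBcq   [B ::= q B B]
qBBcq => qqBBBcq   [B ::= q B B]
qqBBBcq => qqqBBBBcq   [B ::= q B B]
qqqBBBBcq => qqqSBBBcq   [B ::= S]
qqqSBBBcq => qqqcBBBcq   [S ::= c]
qqqcBBBcq => qqqcqBBcq   [B ::= q]
qqqcqBBcq => qqqcqqBcq   [B ::= q]
qqqcqqBcq => qqqcqqqcq   [B ::= q]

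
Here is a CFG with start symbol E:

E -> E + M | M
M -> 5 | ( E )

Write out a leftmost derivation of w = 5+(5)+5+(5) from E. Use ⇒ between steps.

E⇒E+M⇒E+M+M⇒E+M+M+M⇒M+M+M+M⇒5+M+M+M⇒5+(E)+M+M⇒5+(M)+M+M⇒5+(5)+M+M⇒5+(5)+5+M⇒5+(5)+5+(E)⇒5+(5)+5+(M)⇒5+(5)+5+(5)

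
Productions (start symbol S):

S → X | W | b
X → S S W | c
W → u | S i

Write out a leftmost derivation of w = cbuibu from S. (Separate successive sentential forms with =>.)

S => X   [S → X]
X => SSW   [X → S S W]
SSW => WSW   [S → W]
WSW => SiSW   [W → S i]
SiSW => XiSW   [S → X]
XiSW => SSWiSW   [X → S S W]
SSWiSW => XSWiSW   [S → X]
XSWiSW => cSWiSW   [X → c]
cSWiSW => cbWiSW   [S → b]
cbWiSW => cbuiSW   [W → u]
cbuiSW => cbuibW   [S → b]
cbuibW => cbuibu   [W → u]

S => X => SSW => WSW => SiSW => XiSW => SSWiSW => XSWiSW => cSWiSW => cbWiSW => cbuiSW => cbuibW => cbuibu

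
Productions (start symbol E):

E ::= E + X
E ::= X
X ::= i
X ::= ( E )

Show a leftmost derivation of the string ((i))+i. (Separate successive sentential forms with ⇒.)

E ⇒ E+X ⇒ X+X ⇒ (E)+X ⇒ (X)+X ⇒ ((E))+X ⇒ ((X))+X ⇒ ((i))+X ⇒ ((i))+i

E ⇒ E+X   [E ::= E + X]
E+X ⇒ X+X   [E ::= X]
X+X ⇒ (E)+X   [X ::= ( E )]
(E)+X ⇒ (X)+X   [E ::= X]
(X)+X ⇒ ((E))+X   [X ::= ( E )]
((E))+X ⇒ ((X))+X   [E ::= X]
((X))+X ⇒ ((i))+X   [X ::= i]
((i))+X ⇒ ((i))+i   [X ::= i]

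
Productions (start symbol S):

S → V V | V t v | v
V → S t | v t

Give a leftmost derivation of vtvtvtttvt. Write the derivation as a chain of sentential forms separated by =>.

S => VV   [S → V V]
VV => StV   [V → S t]
StV => VVtV   [S → V V]
VVtV => vtVtV   [V → v t]
vtVtV => vtSttV   [V → S t]
vtSttV => vtVVttV   [S → V V]
vtVVttV => vtStVttV   [V → S t]
vtStVttV => vtvtVttV   [S → v]
vtvtVttV => vtvtvtttV   [V → v t]
vtvtvtttV => vtvtvtttvt   [V → v t]

S=>VV=>StV=>VVtV=>vtVtV=>vtSttV=>vtVVttV=>vtStVttV=>vtvtVttV=>vtvtvtttV=>vtvtvtttvt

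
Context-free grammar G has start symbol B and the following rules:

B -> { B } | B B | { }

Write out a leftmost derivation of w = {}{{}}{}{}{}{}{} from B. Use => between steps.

B => BB => {}B => {}BB => {}BBB => {}BBBB => {}{B}BBB => {}{{}}BBB => {}{{}}BBBB => {}{{}}BBBBB => {}{{}}{}BBBB => {}{{}}{}{}BBB => {}{{}}{}{}{}BB => {}{{}}{}{}{}{}B => {}{{}}{}{}{}{}{}

B => BB   [B -> B B]
BB => {}B   [B -> { }]
{}B => {}BB   [B -> B B]
{}BB => {}BBB   [B -> B B]
{}BBB => {}BBBB   [B -> B B]
{}BBBB => {}{B}BBB   [B -> { B }]
{}{B}BBB => {}{{}}BBB   [B -> { }]
{}{{}}BBB => {}{{}}BBBB   [B -> B B]
{}{{}}BBBB => {}{{}}BBBBB   [B -> B B]
{}{{}}BBBBB => {}{{}}{}BBBB   [B -> { }]
{}{{}}{}BBBB => {}{{}}{}{}BBB   [B -> { }]
{}{{}}{}{}BBB => {}{{}}{}{}{}BB   [B -> { }]
{}{{}}{}{}{}BB => {}{{}}{}{}{}{}B   [B -> { }]
{}{{}}{}{}{}{}B => {}{{}}{}{}{}{}{}   [B -> { }]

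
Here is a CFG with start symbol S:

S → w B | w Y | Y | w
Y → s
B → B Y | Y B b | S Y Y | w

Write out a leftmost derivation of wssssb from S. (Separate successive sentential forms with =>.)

S => wB   [S → w B]
wB => wYBb   [B → Y B b]
wYBb => wsBb   [Y → s]
wsBb => wsSYYb   [B → S Y Y]
wsSYYb => wsYYYb   [S → Y]
wsYYYb => wssYYb   [Y → s]
wssYYb => wsssYb   [Y → s]
wsssYb => wssssb   [Y → s]

S => wB => wYBb => wsBb => wsSYYb => wsYYYb => wssYYb => wsssYb => wssssb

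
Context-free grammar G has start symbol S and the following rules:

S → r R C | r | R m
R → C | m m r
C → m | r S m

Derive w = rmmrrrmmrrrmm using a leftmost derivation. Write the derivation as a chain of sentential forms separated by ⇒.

S ⇒ rRC ⇒ rmmrC ⇒ rmmrrSm ⇒ rmmrrrRCm ⇒ rmmrrrmmrCm ⇒ rmmrrrmmrrSmm ⇒ rmmrrrmmrrrmm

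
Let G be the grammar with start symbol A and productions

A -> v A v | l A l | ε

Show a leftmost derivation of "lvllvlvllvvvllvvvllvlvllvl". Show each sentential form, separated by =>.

A => lAl => lvAvl => lvlAlvl => lvllAllvl => lvllvAvllvl => lvllvlAlvllvl => lvllvlvAvlvllvl => lvllvlvlAlvlvllvl => lvllvlvllAllvlvllvl => lvllvlvllvAvllvlvllvl => lvllvlvllvvAvvllvlvllvl => lvllvlvllvvvAvvvllvlvllvl => lvllvlvllvvvlAlvvvllvlvllvl => lvllvlvllvvvllvvvllvlvllvl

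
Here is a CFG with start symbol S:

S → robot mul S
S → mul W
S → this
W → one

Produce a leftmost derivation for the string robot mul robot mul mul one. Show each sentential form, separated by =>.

S => robot mul S   [S → robot mul S]
robot mul S => robot mul robot mul S   [S → robot mul S]
robot mul robot mul S => robot mul robot mul mul W   [S → mul W]
robot mul robot mul mul W => robot mul robot mul mul one   [W → one]

S => robot mul S => robot mul robot mul S => robot mul robot mul mul W => robot mul robot mul mul one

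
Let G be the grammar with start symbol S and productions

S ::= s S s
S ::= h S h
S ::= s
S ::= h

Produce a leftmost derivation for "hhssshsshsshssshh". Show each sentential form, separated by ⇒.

S ⇒ hSh ⇒ hhShh ⇒ hhsSshh ⇒ hhssSsshh ⇒ hhsssSssshh ⇒ hhssshShssshh ⇒ hhssshsSshssshh ⇒ hhssshssSsshssshh ⇒ hhssshsshsshssshh

S ⇒ hSh   [S ::= h S h]
hSh ⇒ hhShh   [S ::= h S h]
hhShh ⇒ hhsSshh   [S ::= s S s]
hhsSshh ⇒ hhssSsshh   [S ::= s S s]
hhssSsshh ⇒ hhsssSssshh   [S ::= s S s]
hhsssSssshh ⇒ hhssshShssshh   [S ::= h S h]
hhssshShssshh ⇒ hhssshsSshssshh   [S ::= s S s]
hhssshsSshssshh ⇒ hhssshssSsshssshh   [S ::= s S s]
hhssshssSsshssshh ⇒ hhssshsshsshssshh   [S ::= h]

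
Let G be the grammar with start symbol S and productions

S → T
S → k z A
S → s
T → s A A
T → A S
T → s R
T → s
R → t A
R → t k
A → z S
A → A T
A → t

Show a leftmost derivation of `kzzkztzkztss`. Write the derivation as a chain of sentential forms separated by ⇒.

S ⇒ kzA   [S → k z A]
kzA ⇒ kzzS   [A → z S]
kzzS ⇒ kzzkzA   [S → k z A]
kzzkzA ⇒ kzzkzAT   [A → A T]
kzzkzAT ⇒ kzzkztT   [A → t]
kzzkztT ⇒ kzzkztAS   [T → A S]
kzzkztAS ⇒ kzzkztzSS   [A → z S]
kzzkztzSS ⇒ kzzkztzkzAS   [S → k z A]
kzzkztzkzAS ⇒ kzzkztzkzATS   [A → A T]
kzzkztzkzATS ⇒ kzzkztzkztTS   [A → t]
kzzkztzkztTS ⇒ kzzkztzkztsS   [T → s]
kzzkztzkztsS ⇒ kzzkztzkztss   [S → s]

S ⇒ kzA ⇒ kzzS ⇒ kzzkzA ⇒ kzzkzAT ⇒ kzzkztT ⇒ kzzkztAS ⇒ kzzkztzSS ⇒ kzzkztzkzAS ⇒ kzzkztzkzATS ⇒ kzzkztzkztTS ⇒ kzzkztzkztsS ⇒ kzzkztzkztss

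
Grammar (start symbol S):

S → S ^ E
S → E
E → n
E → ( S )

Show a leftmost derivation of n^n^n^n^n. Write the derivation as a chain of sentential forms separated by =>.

S => S^E => S^E^E => S^E^E^E => S^E^E^E^E => E^E^E^E^E => n^E^E^E^E => n^n^E^E^E => n^n^n^E^E => n^n^n^n^E => n^n^n^n^n

S => S^E   [S → S ^ E]
S^E => S^E^E   [S → S ^ E]
S^E^E => S^E^E^E   [S → S ^ E]
S^E^E^E => S^E^E^E^E   [S → S ^ E]
S^E^E^E^E => E^E^E^E^E   [S → E]
E^E^E^E^E => n^E^E^E^E   [E → n]
n^E^E^E^E => n^n^E^E^E   [E → n]
n^n^E^E^E => n^n^n^E^E   [E → n]
n^n^n^E^E => n^n^n^n^E   [E → n]
n^n^n^n^E => n^n^n^n^n   [E → n]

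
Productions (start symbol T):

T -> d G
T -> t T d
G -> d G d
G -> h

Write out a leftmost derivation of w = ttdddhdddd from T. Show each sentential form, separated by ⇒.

T ⇒ tTd ⇒ ttTdd ⇒ ttdGdd ⇒ ttddGddd ⇒ ttdddGdddd ⇒ ttdddhdddd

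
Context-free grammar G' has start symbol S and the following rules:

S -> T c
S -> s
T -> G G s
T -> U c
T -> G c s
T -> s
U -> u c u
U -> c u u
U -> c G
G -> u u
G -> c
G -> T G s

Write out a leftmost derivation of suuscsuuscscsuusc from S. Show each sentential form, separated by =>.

S => Tc => GGsc => TGsGsc => GcsGsGsc => TGscsGsGsc => GcsGscsGsGsc => TGscsGscsGsGsc => sGscsGscsGsGsc => suuscsGscsGsGsc => suuscsuuscsGsGsc => suuscsuuscscsGsc => suuscsuuscscsuusc

S => Tc   [S -> T c]
Tc => GGsc   [T -> G G s]
GGsc => TGsGsc   [G -> T G s]
TGsGsc => GcsGsGsc   [T -> G c s]
GcsGsGsc => TGscsGsGsc   [G -> T G s]
TGscsGsGsc => GcsGscsGsGsc   [T -> G c s]
GcsGscsGsGsc => TGscsGscsGsGsc   [G -> T G s]
TGscsGscsGsGsc => sGscsGscsGsGsc   [T -> s]
sGscsGscsGsGsc => suuscsGscsGsGsc   [G -> u u]
suuscsGscsGsGsc => suuscsuuscsGsGsc   [G -> u u]
suuscsuuscsGsGsc => suuscsuuscscsGsc   [G -> c]
suuscsuuscscsGsc => suuscsuuscscsuusc   [G -> u u]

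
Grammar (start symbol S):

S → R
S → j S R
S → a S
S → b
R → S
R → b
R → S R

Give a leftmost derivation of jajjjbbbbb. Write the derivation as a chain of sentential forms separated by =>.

S => jSR => jaSR => jajSRR => jajjSRRR => jajjjSRRRR => jajjjbRRRR => jajjjbbRRR => jajjjbbbRR => jajjjbbbbR => jajjjbbbbb

S => jSR   [S → j S R]
jSR => jaSR   [S → a S]
jaSR => jajSRR   [S → j S R]
jajSRR => jajjSRRR   [S → j S R]
jajjSRRR => jajjjSRRRR   [S → j S R]
jajjjSRRRR => jajjjbRRRR   [S → b]
jajjjbRRRR => jajjjbbRRR   [R → b]
jajjjbbRRR => jajjjbbbRR   [R → b]
jajjjbbbRR => jajjjbbbbR   [R → b]
jajjjbbbbR => jajjjbbbbb   [R → b]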